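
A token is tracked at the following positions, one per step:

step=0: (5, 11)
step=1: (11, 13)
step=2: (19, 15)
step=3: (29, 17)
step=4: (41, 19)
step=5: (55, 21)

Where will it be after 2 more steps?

(89, 25)

Successive displacements: (+6, +2), (+8, +2), (+10, +2), (+12, +2), (+14, +2) — each changes by (+2, +0).
step 6: (55, 21) + (+16, +2) → (71, 23)
step 7: (71, 23) + (+18, +2) → (89, 25)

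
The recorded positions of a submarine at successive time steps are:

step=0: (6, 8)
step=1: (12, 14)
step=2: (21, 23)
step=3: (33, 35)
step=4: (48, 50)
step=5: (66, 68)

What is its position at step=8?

Successive displacements: (+6, +6), (+9, +9), (+12, +12), (+15, +15), (+18, +18) — each changes by (+3, +3).
step 6: (66, 68) + (+21, +21) → (87, 89)
step 7: (87, 89) + (+24, +24) → (111, 113)
step 8: (111, 113) + (+27, +27) → (138, 140)

(138, 140)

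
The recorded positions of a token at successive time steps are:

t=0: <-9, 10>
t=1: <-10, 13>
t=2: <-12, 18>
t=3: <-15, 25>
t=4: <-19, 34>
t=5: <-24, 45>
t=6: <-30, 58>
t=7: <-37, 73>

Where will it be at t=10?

<-64, 130>

First differences are <-1, +3>, <-2, +5>, <-3, +7>, <-4, +9>, <-5, +11>, <-6, +13>, <-7, +15>; their common second difference is <-1, +2> (constant acceleration).
step 8: <-37, 73> + <-8, +17> → <-45, 90>
step 9: <-45, 90> + <-9, +19> → <-54, 109>
step 10: <-54, 109> + <-10, +21> → <-64, 130>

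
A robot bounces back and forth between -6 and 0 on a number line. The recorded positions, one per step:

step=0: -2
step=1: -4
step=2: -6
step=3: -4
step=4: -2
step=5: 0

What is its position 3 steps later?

The value travels 2 per step and bounces off the walls at -6 and 0.
  step 6: 0 → -2
  step 7: -2 → -4
  step 8: -4 → -6

-6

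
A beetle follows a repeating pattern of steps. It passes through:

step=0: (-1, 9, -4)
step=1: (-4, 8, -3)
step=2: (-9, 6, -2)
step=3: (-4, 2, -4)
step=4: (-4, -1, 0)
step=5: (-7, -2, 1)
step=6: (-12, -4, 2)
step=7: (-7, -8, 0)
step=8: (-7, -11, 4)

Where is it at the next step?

Step-to-step displacements: (-3, -1, +1), (-5, -2, +1), (+5, -4, -2), (+0, -3, +4), (-3, -1, +1), (-5, -2, +1), (+5, -4, -2), (+0, -3, +4) — a repeating cycle of length 4.
step 9: apply (-3, -1, +1) → (-10, -12, 5)

(-10, -12, 5)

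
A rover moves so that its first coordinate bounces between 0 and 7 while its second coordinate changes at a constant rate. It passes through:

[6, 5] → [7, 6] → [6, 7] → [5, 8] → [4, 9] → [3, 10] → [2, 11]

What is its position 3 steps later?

The first coordinate reflects between 0 and 7, moving 1 per step.
  step 7: 2 → 1
  step 8: 1 → 0
  step 9: 0 → 1
The second coordinate changes by +1 each step: at step 9 it is 14.

[1, 14]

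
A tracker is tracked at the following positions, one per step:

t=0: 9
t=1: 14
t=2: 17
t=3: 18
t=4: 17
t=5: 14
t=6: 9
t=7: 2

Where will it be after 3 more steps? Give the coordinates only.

Taking differences between consecutive positions: +5, +3, +1, -1, -3, -5, -7. These grow by -2 each step.
step 8: 2 − 9 → -7
step 9: -7 − 11 → -18
step 10: -18 − 13 → -31

-31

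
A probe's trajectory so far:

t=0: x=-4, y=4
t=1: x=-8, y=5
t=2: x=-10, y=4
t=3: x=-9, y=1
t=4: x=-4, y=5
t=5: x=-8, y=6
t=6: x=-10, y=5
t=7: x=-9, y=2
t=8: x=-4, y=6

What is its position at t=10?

x=-10, y=6

Differencing gives (-4, +1), (-2, -1), (+1, -3), (+5, +4), (-4, +1), (-2, -1), (+1, -3), (+5, +4). This is the pattern (-4, +1), (-2, -1), (+1, -3), (+5, +4) repeated.
step 9: apply (-4, +1) → x=-8, y=7
step 10: apply (-2, -1) → x=-10, y=6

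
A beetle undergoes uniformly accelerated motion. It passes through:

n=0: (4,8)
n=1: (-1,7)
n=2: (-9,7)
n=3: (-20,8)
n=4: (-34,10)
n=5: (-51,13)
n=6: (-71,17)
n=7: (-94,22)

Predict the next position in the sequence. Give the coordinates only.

(-120,28)

First differences are (-5,-1), (-8,+0), (-11,+1), (-14,+2), (-17,+3), (-20,+4), (-23,+5); their common second difference is (-3,+1) (constant acceleration).
step 8: (-94,22) + (-26,+6) → (-120,28)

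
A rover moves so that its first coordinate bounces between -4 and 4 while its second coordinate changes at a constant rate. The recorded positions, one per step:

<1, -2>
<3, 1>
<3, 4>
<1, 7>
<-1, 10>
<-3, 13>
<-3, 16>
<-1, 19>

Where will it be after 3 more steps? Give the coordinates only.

The first coordinate travels 2 per step and bounces off the walls at -4 and 4.
  step 8: -1 → 1
  step 9: 1 → 3
  step 10: 3 → 3
The second coordinate changes by +3 each step: at step 10 it is 28.

<3, 28>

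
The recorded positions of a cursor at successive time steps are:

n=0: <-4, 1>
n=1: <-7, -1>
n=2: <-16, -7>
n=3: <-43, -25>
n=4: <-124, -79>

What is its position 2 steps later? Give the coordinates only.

Step-to-step displacements: <-3, -2>, <-9, -6>, <-27, -18>, <-81, -54>; each is 3× the previous.
step 5: <-124, -79> + <-243, -162> → <-367, -241>
step 6: <-367, -241> + <-729, -486> → <-1096, -727>

<-1096, -727>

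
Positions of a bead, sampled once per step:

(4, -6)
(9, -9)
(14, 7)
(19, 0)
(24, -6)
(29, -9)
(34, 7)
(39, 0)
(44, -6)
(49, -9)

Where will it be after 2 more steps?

First: linear, +5 per step → 59 at step 11.
Second: cycles through -6, -9, 7, 0 every 4 steps. Step 11 lands at position 3 of the cycle → 0.

(59, 0)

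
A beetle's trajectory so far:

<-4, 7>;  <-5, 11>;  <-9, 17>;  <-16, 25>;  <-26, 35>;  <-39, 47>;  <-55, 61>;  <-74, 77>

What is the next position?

<-96, 95>

Taking differences between consecutive positions: <-1, +4>, <-4, +6>, <-7, +8>, <-10, +10>, <-13, +12>, <-16, +14>, <-19, +16>. These grow by <-3, +2> each step.
step 8: <-74, 77> + <-22, +18> → <-96, 95>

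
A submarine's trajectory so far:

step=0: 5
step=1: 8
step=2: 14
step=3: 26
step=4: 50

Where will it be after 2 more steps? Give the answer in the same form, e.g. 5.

194

Consecutive displacements +3, +6, +12, +24 scale by a factor of 2 each step.
step 5: 50 + 48 → 98
step 6: 98 + 96 → 194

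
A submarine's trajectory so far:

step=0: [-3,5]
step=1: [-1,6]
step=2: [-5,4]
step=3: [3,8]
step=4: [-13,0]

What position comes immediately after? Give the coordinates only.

The jumps are [+2,+1], [-4,-2], [+8,+4], [-16,-8] — a geometric progression with ratio -2.
step 5: [-13,0] + [+32,+16] → [19,16]

[19,16]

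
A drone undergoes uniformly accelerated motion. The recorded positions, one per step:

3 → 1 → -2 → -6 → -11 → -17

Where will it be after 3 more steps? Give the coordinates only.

Successive displacements: -2, -3, -4, -5, -6 — each changes by -1.
step 6: -17 − 7 → -24
step 7: -24 − 8 → -32
step 8: -32 − 9 → -41

-41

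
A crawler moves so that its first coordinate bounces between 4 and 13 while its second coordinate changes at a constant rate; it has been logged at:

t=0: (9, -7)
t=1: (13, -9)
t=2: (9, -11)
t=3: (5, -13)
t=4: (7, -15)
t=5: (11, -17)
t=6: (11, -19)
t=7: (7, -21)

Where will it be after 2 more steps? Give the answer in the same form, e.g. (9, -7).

(9, -25)

The first coordinate reflects between 4 and 13, moving 4 per step.
  step 8: 7 → 5
  step 9: 5 → 9
The second coordinate changes by -2 each step: at step 9 it is -25.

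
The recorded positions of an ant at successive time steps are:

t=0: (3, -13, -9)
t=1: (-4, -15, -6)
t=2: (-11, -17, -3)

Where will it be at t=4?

Constant displacement of (-7, -2, +3) per step.
step 3: (-11, -17, -3) + (-7, -2, +3) → (-18, -19, 0)
step 4: (-18, -19, 0) + (-7, -2, +3) → (-25, -21, 3)

(-25, -21, 3)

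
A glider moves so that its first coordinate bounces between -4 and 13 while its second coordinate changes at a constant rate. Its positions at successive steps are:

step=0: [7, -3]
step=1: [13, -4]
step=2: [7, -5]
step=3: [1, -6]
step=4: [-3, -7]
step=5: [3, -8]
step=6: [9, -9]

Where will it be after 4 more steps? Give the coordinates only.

[-1, -13]

The first coordinate reflects between -4 and 13, moving 6 per step.
  step 7: 9 → 11
  step 8: 11 → 5
  step 9: 5 → -1
  step 10: -1 → -1
The second coordinate changes by -1 each step: at step 10 it is -13.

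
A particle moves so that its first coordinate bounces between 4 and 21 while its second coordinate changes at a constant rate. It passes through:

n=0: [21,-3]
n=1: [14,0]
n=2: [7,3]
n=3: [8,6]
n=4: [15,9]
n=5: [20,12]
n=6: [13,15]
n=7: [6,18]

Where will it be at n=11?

[12,30]

The first coordinate travels 7 per step and bounces off the walls at 4 and 21.
  step 8: 6 → 9
  step 9: 9 → 16
  step 10: 16 → 19
  step 11: 19 → 12
The second coordinate changes by +3 each step: at step 11 it is 30.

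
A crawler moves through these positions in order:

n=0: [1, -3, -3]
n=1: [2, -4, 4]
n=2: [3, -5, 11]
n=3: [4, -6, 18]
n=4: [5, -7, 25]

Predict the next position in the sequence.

[6, -8, 32]

The position changes by [+1, -1, +7] every step.
step 5: [5, -7, 25] + [+1, -1, +7] → [6, -8, 32]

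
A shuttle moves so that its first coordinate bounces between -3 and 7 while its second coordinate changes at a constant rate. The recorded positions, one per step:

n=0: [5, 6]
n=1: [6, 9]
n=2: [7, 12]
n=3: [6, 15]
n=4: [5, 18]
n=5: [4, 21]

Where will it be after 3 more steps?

[1, 30]

The first coordinate reflects between -3 and 7, moving 1 per step.
  step 6: 4 → 3
  step 7: 3 → 2
  step 8: 2 → 1
The second coordinate changes by +3 each step: at step 8 it is 30.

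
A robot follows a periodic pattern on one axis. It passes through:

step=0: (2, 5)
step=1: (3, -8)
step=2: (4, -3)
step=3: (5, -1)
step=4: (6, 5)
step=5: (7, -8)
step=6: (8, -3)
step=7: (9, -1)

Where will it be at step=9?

First: linear, +1 per step → 11 at step 9.
Second: cycles through 5, -8, -3, -1 every 4 steps. Step 9 lands at position 1 of the cycle → -8.

(11, -8)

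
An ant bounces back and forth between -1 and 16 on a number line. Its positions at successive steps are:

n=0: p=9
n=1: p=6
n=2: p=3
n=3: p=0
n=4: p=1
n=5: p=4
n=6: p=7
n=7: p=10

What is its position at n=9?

p=16

The value travels 3 per step and bounces off the walls at -1 and 16.
  step 8: 10 → 13
  step 9: 13 → 16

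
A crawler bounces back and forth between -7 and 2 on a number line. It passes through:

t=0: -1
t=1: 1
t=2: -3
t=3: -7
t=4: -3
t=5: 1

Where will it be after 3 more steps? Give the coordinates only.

The value travels 4 per step and bounces off the walls at -7 and 2.
  step 6: 1 → -1
  step 7: -1 → -5
  step 8: -5 → -5

-5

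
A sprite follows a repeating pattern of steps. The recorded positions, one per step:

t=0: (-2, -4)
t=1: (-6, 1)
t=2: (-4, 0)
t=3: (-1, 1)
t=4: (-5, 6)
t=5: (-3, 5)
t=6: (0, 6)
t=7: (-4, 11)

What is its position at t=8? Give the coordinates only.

The moves between consecutive positions are (-4, +5), (+2, -1), (+3, +1), (-4, +5), (+2, -1), (+3, +1), (-4, +5); they repeat the 3-cycle [(-4, +5), (+2, -1), (+3, +1)].
step 8: apply (+2, -1) → (-2, 10)

(-2, 10)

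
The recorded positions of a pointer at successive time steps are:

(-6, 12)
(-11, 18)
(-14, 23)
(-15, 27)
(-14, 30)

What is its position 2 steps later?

Taking differences between consecutive positions: (-5, +6), (-3, +5), (-1, +4), (+1, +3). These grow by (+2, -1) each step.
step 5: (-14, 30) + (+3, +2) → (-11, 32)
step 6: (-11, 32) + (+5, +1) → (-6, 33)

(-6, 33)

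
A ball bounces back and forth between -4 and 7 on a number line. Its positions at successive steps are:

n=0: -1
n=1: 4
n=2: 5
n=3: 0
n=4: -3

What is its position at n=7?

The value reflects between -4 and 7, moving 5 per step.
  step 5: -3 → 2
  step 6: 2 → 7
  step 7: 7 → 2

2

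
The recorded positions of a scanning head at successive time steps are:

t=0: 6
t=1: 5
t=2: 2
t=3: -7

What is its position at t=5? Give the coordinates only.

-115

Step-to-step displacements: -1, -3, -9; each is 3× the previous.
step 4: -7 − 27 → -34
step 5: -34 − 81 → -115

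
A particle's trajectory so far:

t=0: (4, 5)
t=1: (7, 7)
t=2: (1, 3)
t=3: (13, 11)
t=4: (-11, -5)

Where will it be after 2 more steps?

(-59, -37)

The jumps are (+3, +2), (-6, -4), (+12, +8), (-24, -16) — a geometric progression with ratio -2.
step 5: (-11, -5) + (+48, +32) → (37, 27)
step 6: (37, 27) + (-96, -64) → (-59, -37)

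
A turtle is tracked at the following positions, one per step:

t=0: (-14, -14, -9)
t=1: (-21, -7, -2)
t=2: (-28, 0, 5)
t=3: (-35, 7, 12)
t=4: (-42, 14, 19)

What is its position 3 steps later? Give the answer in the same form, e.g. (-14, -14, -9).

The position changes by (-7, +7, +7) every step.
step 5: (-42, 14, 19) + (-7, +7, +7) → (-49, 21, 26)
step 6: (-49, 21, 26) + (-7, +7, +7) → (-56, 28, 33)
step 7: (-56, 28, 33) + (-7, +7, +7) → (-63, 35, 40)

(-63, 35, 40)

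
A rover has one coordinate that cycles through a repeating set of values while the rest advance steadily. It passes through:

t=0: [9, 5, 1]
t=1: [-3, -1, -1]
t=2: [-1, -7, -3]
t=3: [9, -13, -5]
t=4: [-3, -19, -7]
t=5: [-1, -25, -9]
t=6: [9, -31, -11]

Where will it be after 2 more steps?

[-1, -43, -15]

First: cycles through 9, -3, -1 every 3 steps. Step 8 lands at position 2 of the cycle → -1.
Second: linear, -6 per step → -43 at step 8.
Third: linear, -2 per step → -15 at step 8.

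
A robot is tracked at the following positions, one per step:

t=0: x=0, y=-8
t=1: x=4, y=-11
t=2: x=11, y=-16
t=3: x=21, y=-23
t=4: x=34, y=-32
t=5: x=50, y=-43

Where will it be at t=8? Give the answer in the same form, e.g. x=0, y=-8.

First differences are (+4, -3), (+7, -5), (+10, -7), (+13, -9), (+16, -11); their common second difference is (+3, -2) (constant acceleration).
step 6: x=50, y=-43 + (+19, -13) → x=69, y=-56
step 7: x=69, y=-56 + (+22, -15) → x=91, y=-71
step 8: x=91, y=-71 + (+25, -17) → x=116, y=-88

x=116, y=-88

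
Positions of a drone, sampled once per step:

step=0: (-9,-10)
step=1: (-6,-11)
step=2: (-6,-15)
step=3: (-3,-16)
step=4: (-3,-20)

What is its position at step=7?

The moves between consecutive positions are (+3,-1), (+0,-4), (+3,-1), (+0,-4); they repeat the 2-cycle [(+3,-1), (+0,-4)].
step 5: apply (+3,-1) → (0,-21)
step 6: apply (+0,-4) → (0,-25)
step 7: apply (+3,-1) → (3,-26)

(3,-26)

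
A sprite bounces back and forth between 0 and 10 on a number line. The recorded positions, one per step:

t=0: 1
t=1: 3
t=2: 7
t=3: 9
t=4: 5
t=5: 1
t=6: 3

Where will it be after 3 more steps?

The value reflects between 0 and 10, moving 4 per step.
  step 7: 3 → 7
  step 8: 7 → 9
  step 9: 9 → 5

5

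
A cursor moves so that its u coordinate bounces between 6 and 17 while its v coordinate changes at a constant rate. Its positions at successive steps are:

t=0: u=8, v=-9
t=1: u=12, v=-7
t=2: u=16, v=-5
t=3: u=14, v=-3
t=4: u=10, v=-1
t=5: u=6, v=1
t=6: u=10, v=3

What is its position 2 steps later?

u=16, v=7

The u coordinate travels 4 per step and bounces off the walls at 6 and 17.
  step 7: 10 → 14
  step 8: 14 → 16
The v coordinate changes by +2 each step: at step 8 it is 7.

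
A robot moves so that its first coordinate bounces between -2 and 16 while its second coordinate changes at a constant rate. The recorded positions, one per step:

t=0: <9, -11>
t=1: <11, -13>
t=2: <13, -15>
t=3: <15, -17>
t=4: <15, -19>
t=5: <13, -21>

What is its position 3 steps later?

<7, -27>

The first coordinate travels 2 per step and bounces off the walls at -2 and 16.
  step 6: 13 → 11
  step 7: 11 → 9
  step 8: 9 → 7
The second coordinate changes by -2 each step: at step 8 it is -27.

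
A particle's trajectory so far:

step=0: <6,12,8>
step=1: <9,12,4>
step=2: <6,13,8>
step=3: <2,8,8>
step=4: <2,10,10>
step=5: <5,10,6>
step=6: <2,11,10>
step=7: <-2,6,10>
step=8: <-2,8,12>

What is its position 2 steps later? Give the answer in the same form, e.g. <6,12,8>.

<-2,9,12>

Step-to-step displacements: <+3,+0,-4>, <-3,+1,+4>, <-4,-5,+0>, <+0,+2,+2>, <+3,+0,-4>, <-3,+1,+4>, <-4,-5,+0>, <+0,+2,+2> — a repeating cycle of length 4.
step 9: apply <+3,+0,-4> → <1,8,8>
step 10: apply <-3,+1,+4> → <-2,9,12>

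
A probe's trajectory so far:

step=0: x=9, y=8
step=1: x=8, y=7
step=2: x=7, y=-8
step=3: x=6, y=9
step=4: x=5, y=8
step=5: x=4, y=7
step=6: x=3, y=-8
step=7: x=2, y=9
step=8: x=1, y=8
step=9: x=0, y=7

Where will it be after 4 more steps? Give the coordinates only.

x=-4, y=7

X: linear, -1 per step → -4 at step 13.
Y: cycles through 8, 7, -8, 9 every 4 steps. Step 13 lands at position 1 of the cycle → 7.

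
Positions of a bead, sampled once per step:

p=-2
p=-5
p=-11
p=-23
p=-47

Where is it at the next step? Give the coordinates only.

p=-95

The jumps are -3, -6, -12, -24 — a geometric progression with ratio 2.
step 5: -47 − 48 → p=-95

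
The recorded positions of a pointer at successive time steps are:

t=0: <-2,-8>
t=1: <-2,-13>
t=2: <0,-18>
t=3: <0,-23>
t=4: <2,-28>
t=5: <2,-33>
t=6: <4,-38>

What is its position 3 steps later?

<6,-53>

Step-to-step displacements: <+0,-5>, <+2,-5>, <+0,-5>, <+2,-5>, <+0,-5>, <+2,-5> — a repeating cycle of length 2.
step 7: apply <+0,-5> → <4,-43>
step 8: apply <+2,-5> → <6,-48>
step 9: apply <+0,-5> → <6,-53>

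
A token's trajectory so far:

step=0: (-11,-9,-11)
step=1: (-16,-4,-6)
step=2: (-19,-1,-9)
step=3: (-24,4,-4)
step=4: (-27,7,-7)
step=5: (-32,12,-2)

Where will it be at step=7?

The moves between consecutive positions are (-5,+5,+5), (-3,+3,-3), (-5,+5,+5), (-3,+3,-3), (-5,+5,+5); they repeat the 2-cycle [(-5,+5,+5), (-3,+3,-3)].
step 6: apply (-3,+3,-3) → (-35,15,-5)
step 7: apply (-5,+5,+5) → (-40,20,0)

(-40,20,0)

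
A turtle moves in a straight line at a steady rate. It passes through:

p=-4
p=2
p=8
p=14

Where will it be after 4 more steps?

p=38

The position changes by +6 every step.
step 4: 14 + 6 → p=20
step 5: 20 + 6 → p=26
step 6: 26 + 6 → p=32
step 7: 32 + 6 → p=38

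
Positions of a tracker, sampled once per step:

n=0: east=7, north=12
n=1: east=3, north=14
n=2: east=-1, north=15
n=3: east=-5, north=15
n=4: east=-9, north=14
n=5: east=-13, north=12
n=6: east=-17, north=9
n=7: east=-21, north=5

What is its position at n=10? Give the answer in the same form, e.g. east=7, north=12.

First differences are (-4,+2), (-4,+1), (-4,+0), (-4,-1), (-4,-2), (-4,-3), (-4,-4); their common second difference is (+0,-1) (constant acceleration).
step 8: east=-21, north=5 + (-4,-5) → east=-25, north=0
step 9: east=-25, north=0 + (-4,-6) → east=-29, north=-6
step 10: east=-29, north=-6 + (-4,-7) → east=-33, north=-13

east=-33, north=-13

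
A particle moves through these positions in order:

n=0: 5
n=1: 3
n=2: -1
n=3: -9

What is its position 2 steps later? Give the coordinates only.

-57

Step-to-step displacements: -2, -4, -8; each is 2× the previous.
step 4: -9 − 16 → -25
step 5: -25 − 32 → -57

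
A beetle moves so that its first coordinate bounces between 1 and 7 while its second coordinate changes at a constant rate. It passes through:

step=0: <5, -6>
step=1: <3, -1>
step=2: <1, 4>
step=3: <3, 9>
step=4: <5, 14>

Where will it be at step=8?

The first coordinate travels 2 per step and bounces off the walls at 1 and 7.
  step 5: 5 → 7
  step 6: 7 → 5
  step 7: 5 → 3
  step 8: 3 → 1
The second coordinate changes by +5 each step: at step 8 it is 34.

<1, 34>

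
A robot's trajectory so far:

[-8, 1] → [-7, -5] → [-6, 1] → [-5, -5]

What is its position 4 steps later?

[-1, -5]

The first coordinate changes by +1 each step, so at step 7 it is -8 + 7·(1) = -1.
The second coordinate repeats the cycle [1, -5] with period 2; step 7 mod 2 = 1, giving -5.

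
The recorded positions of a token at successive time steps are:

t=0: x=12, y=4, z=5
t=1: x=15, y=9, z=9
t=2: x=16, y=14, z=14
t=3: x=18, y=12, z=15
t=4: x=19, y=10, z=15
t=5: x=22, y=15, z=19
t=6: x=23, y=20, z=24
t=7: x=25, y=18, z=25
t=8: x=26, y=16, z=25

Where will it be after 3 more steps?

x=32, y=24, z=35

Differencing gives (+3, +5, +4), (+1, +5, +5), (+2, -2, +1), (+1, -2, +0), (+3, +5, +4), (+1, +5, +5), (+2, -2, +1), (+1, -2, +0). This is the pattern (+3, +5, +4), (+1, +5, +5), (+2, -2, +1), (+1, -2, +0) repeated.
step 9: apply (+3, +5, +4) → x=29, y=21, z=29
step 10: apply (+1, +5, +5) → x=30, y=26, z=34
step 11: apply (+2, -2, +1) → x=32, y=24, z=35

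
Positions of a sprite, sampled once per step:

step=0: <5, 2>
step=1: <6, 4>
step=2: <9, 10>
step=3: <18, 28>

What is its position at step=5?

<126, 244>

Step-to-step displacements: <+1, +2>, <+3, +6>, <+9, +18>; each is 3× the previous.
step 4: <18, 28> + <+27, +54> → <45, 82>
step 5: <45, 82> + <+81, +162> → <126, 244>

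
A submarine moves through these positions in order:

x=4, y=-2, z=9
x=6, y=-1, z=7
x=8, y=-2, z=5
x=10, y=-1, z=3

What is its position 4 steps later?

x=18, y=-1, z=-5

X: linear, +2 per step → 18 at step 7.
Y: cycles through -2, -1 every 2 steps. Step 7 lands at position 1 of the cycle → -1.
Z: linear, -2 per step → -5 at step 7.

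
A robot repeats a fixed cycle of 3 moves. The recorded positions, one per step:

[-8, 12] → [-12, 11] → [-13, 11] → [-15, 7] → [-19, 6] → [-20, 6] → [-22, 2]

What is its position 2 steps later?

[-27, 1]

Step-to-step displacements: [-4, -1], [-1, +0], [-2, -4], [-4, -1], [-1, +0], [-2, -4] — a repeating cycle of length 3.
step 7: apply [-4, -1] → [-26, 1]
step 8: apply [-1, +0] → [-27, 1]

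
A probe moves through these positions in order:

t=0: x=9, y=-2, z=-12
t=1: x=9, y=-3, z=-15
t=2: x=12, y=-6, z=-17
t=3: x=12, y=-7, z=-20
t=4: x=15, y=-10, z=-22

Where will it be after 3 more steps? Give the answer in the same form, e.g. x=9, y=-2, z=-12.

Step-to-step displacements: (+0, -1, -3), (+3, -3, -2), (+0, -1, -3), (+3, -3, -2) — a repeating cycle of length 2.
step 5: apply (+0, -1, -3) → x=15, y=-11, z=-25
step 6: apply (+3, -3, -2) → x=18, y=-14, z=-27
step 7: apply (+0, -1, -3) → x=18, y=-15, z=-30

x=18, y=-15, z=-30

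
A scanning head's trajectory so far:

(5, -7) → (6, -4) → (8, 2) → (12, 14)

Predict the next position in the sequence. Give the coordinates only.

(20, 38)

Consecutive displacements (+1, +3), (+2, +6), (+4, +12) scale by a factor of 2 each step.
step 4: (12, 14) + (+8, +24) → (20, 38)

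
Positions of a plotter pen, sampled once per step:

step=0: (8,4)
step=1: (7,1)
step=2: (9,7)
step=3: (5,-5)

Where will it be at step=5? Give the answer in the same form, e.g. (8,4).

(-3,-29)

Consecutive displacements (-1,-3), (+2,+6), (-4,-12) scale by a factor of -2 each step.
step 4: (5,-5) + (+8,+24) → (13,19)
step 5: (13,19) + (-16,-48) → (-3,-29)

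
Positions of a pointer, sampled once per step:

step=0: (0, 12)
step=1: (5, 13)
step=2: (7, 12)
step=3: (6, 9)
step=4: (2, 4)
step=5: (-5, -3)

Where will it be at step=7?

(-28, -23)

First differences are (+5, +1), (+2, -1), (-1, -3), (-4, -5), (-7, -7); their common second difference is (-3, -2) (constant acceleration).
step 6: (-5, -3) + (-10, -9) → (-15, -12)
step 7: (-15, -12) + (-13, -11) → (-28, -23)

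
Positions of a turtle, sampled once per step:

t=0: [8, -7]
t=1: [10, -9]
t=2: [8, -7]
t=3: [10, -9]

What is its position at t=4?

[8, -7]

Step-to-step displacements: [+2, -2], [-2, +2], [+2, -2]; each is -1× the previous.
step 4: [10, -9] + [-2, +2] → [8, -7]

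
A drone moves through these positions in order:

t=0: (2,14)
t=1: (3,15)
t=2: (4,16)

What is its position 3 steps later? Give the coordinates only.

Constant displacement of (+1,+1) per step.
step 3: (4,16) + (+1,+1) → (5,17)
step 4: (5,17) + (+1,+1) → (6,18)
step 5: (6,18) + (+1,+1) → (7,19)

(7,19)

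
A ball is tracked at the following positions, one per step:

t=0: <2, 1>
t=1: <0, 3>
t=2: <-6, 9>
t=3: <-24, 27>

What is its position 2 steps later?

Step-to-step displacements: <-2, +2>, <-6, +6>, <-18, +18>; each is 3× the previous.
step 4: <-24, 27> + <-54, +54> → <-78, 81>
step 5: <-78, 81> + <-162, +162> → <-240, 243>

<-240, 243>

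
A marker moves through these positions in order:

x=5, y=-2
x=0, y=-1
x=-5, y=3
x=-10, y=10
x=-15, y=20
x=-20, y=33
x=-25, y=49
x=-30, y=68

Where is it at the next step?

First differences are (-5, +1), (-5, +4), (-5, +7), (-5, +10), (-5, +13), (-5, +16), (-5, +19); their common second difference is (+0, +3) (constant acceleration).
step 8: x=-30, y=68 + (-5, +22) → x=-35, y=90

x=-35, y=90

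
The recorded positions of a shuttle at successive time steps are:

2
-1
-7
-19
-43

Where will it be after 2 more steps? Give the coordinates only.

Step-to-step displacements: -3, -6, -12, -24; each is 2× the previous.
step 5: -43 − 48 → -91
step 6: -91 − 96 → -187

-187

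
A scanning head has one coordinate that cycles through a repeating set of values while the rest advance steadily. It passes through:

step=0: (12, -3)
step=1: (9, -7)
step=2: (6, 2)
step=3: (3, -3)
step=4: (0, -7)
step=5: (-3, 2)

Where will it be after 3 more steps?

The first coordinate changes by -3 each step, so at step 8 it is 12 + 8·(-3) = -12.
The second coordinate repeats the cycle [-3, -7, 2] with period 3; step 8 mod 3 = 2, giving 2.

(-12, 2)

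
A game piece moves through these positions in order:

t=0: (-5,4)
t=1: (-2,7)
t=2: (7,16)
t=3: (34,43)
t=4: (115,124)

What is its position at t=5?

(358,367)

The jumps are (+3,+3), (+9,+9), (+27,+27), (+81,+81) — a geometric progression with ratio 3.
step 5: (115,124) + (+243,+243) → (358,367)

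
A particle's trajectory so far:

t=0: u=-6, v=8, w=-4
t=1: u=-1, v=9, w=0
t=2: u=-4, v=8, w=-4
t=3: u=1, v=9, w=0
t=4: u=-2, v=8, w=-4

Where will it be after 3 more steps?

Step-to-step displacements: (+5, +1, +4), (-3, -1, -4), (+5, +1, +4), (-3, -1, -4) — a repeating cycle of length 2.
step 5: apply (+5, +1, +4) → u=3, v=9, w=0
step 6: apply (-3, -1, -4) → u=0, v=8, w=-4
step 7: apply (+5, +1, +4) → u=5, v=9, w=0

u=5, v=9, w=0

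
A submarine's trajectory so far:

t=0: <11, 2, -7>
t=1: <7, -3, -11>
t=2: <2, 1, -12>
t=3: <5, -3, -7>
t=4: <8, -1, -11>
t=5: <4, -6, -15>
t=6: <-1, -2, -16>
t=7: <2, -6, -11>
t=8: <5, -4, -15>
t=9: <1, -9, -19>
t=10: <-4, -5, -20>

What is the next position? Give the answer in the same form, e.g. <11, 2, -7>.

<-1, -9, -15>

Step-to-step displacements: <-4, -5, -4>, <-5, +4, -1>, <+3, -4, +5>, <+3, +2, -4>, <-4, -5, -4>, <-5, +4, -1>, <+3, -4, +5>, <+3, +2, -4>, <-4, -5, -4>, <-5, +4, -1> — a repeating cycle of length 4.
step 11: apply <+3, -4, +5> → <-1, -9, -15>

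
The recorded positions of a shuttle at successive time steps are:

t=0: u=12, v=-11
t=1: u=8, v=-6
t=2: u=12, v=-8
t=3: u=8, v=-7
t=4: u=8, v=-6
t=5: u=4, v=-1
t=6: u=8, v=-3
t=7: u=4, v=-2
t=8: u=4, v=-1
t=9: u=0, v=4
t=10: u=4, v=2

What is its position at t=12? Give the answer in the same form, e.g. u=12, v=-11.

u=0, v=4

Differencing gives (-4,+5), (+4,-2), (-4,+1), (+0,+1), (-4,+5), (+4,-2), (-4,+1), (+0,+1), (-4,+5), (+4,-2). This is the pattern (-4,+5), (+4,-2), (-4,+1), (+0,+1) repeated.
step 11: apply (-4,+1) → u=0, v=3
step 12: apply (+0,+1) → u=0, v=4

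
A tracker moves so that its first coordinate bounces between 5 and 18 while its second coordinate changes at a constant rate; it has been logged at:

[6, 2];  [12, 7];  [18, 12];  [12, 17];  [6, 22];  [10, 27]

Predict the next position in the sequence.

[16, 32]

The first coordinate reflects between 5 and 18, moving 6 per step.
  step 6: 10 → 16
The second coordinate changes by +5 each step: at step 6 it is 32.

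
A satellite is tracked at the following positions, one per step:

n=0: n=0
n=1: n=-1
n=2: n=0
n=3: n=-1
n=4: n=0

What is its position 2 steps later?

The jumps are -1, +1, -1, +1 — a geometric progression with ratio -1.
step 5: 0 − 1 → n=-1
step 6: -1 + 1 → n=0

n=0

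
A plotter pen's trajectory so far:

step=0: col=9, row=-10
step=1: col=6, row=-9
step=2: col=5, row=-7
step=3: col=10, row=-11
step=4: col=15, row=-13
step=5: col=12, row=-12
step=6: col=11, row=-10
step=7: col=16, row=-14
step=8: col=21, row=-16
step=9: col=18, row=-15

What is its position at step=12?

The moves between consecutive positions are (-3,+1), (-1,+2), (+5,-4), (+5,-2), (-3,+1), (-1,+2), (+5,-4), (+5,-2), (-3,+1); they repeat the 4-cycle [(-3,+1), (-1,+2), (+5,-4), (+5,-2)].
step 10: apply (-1,+2) → col=17, row=-13
step 11: apply (+5,-4) → col=22, row=-17
step 12: apply (+5,-2) → col=27, row=-19

col=27, row=-19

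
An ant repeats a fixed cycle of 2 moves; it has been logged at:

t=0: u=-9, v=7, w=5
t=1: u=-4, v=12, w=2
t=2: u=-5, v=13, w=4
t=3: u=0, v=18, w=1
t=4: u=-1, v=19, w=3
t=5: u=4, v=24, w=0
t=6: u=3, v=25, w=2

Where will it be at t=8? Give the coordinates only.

u=7, v=31, w=1

The moves between consecutive positions are (+5, +5, -3), (-1, +1, +2), (+5, +5, -3), (-1, +1, +2), (+5, +5, -3), (-1, +1, +2); they repeat the 2-cycle [(+5, +5, -3), (-1, +1, +2)].
step 7: apply (+5, +5, -3) → u=8, v=30, w=-1
step 8: apply (-1, +1, +2) → u=7, v=31, w=1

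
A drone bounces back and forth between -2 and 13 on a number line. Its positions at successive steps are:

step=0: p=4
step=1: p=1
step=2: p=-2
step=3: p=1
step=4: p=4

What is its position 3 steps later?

The value travels 3 per step and bounces off the walls at -2 and 13.
  step 5: 4 → 7
  step 6: 7 → 10
  step 7: 10 → 13

p=13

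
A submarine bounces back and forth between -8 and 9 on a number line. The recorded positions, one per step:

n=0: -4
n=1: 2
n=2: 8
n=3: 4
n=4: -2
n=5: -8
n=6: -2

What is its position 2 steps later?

8

The value travels 6 per step and bounces off the walls at -8 and 9.
  step 7: -2 → 4
  step 8: 4 → 8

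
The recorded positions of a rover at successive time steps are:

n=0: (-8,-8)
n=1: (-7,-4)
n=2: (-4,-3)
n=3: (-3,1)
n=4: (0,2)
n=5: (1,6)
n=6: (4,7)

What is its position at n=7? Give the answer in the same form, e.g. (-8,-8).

Differencing gives (+1,+4), (+3,+1), (+1,+4), (+3,+1), (+1,+4), (+3,+1). This is the pattern (+1,+4), (+3,+1) repeated.
step 7: apply (+1,+4) → (5,11)

(5,11)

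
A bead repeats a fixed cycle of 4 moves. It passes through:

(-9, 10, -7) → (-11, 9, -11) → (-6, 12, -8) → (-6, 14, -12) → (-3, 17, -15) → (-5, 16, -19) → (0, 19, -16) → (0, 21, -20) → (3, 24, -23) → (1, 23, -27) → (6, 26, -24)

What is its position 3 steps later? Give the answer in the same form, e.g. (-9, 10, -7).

(7, 30, -35)

Differencing gives (-2, -1, -4), (+5, +3, +3), (+0, +2, -4), (+3, +3, -3), (-2, -1, -4), (+5, +3, +3), (+0, +2, -4), (+3, +3, -3), (-2, -1, -4), (+5, +3, +3). This is the pattern (-2, -1, -4), (+5, +3, +3), (+0, +2, -4), (+3, +3, -3) repeated.
step 11: apply (+0, +2, -4) → (6, 28, -28)
step 12: apply (+3, +3, -3) → (9, 31, -31)
step 13: apply (-2, -1, -4) → (7, 30, -35)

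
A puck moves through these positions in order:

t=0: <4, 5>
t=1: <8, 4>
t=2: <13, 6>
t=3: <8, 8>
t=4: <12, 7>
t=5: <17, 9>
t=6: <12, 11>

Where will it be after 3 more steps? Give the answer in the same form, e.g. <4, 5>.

<16, 14>

Step-to-step displacements: <+4, -1>, <+5, +2>, <-5, +2>, <+4, -1>, <+5, +2>, <-5, +2> — a repeating cycle of length 3.
step 7: apply <+4, -1> → <16, 10>
step 8: apply <+5, +2> → <21, 12>
step 9: apply <-5, +2> → <16, 14>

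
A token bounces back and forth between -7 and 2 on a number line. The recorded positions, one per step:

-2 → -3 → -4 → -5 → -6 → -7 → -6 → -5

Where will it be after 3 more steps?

-2

The value travels 1 per step and bounces off the walls at -7 and 2.
  step 8: -5 → -4
  step 9: -4 → -3
  step 10: -3 → -2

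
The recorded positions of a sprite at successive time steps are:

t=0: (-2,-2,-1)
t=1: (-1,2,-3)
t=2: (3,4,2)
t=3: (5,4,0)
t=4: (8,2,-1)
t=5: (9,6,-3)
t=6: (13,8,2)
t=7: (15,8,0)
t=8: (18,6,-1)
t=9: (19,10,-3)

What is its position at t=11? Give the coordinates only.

(25,12,0)

Step-to-step displacements: (+1,+4,-2), (+4,+2,+5), (+2,+0,-2), (+3,-2,-1), (+1,+4,-2), (+4,+2,+5), (+2,+0,-2), (+3,-2,-1), (+1,+4,-2) — a repeating cycle of length 4.
step 10: apply (+4,+2,+5) → (23,12,2)
step 11: apply (+2,+0,-2) → (25,12,0)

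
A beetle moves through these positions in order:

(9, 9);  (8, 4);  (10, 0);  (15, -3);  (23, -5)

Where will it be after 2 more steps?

(48, -6)

Successive displacements: (-1, -5), (+2, -4), (+5, -3), (+8, -2) — each changes by (+3, +1).
step 5: (23, -5) + (+11, -1) → (34, -6)
step 6: (34, -6) + (+14, +0) → (48, -6)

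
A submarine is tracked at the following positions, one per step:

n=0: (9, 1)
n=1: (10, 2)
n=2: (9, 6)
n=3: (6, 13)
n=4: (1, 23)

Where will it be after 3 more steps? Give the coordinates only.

Successive displacements: (+1, +1), (-1, +4), (-3, +7), (-5, +10) — each changes by (-2, +3).
step 5: (1, 23) + (-7, +13) → (-6, 36)
step 6: (-6, 36) + (-9, +16) → (-15, 52)
step 7: (-15, 52) + (-11, +19) → (-26, 71)

(-26, 71)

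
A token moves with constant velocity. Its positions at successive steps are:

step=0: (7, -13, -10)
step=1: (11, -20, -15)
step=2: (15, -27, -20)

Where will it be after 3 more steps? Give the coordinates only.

Constant displacement of (+4, -7, -5) per step.
step 3: (15, -27, -20) + (+4, -7, -5) → (19, -34, -25)
step 4: (19, -34, -25) + (+4, -7, -5) → (23, -41, -30)
step 5: (23, -41, -30) + (+4, -7, -5) → (27, -48, -35)

(27, -48, -35)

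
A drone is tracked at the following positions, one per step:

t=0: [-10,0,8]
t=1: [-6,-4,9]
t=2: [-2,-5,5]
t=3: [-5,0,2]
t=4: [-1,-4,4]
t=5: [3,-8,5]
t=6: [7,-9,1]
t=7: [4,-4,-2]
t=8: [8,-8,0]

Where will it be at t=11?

The moves between consecutive positions are [+4,-4,+1], [+4,-1,-4], [-3,+5,-3], [+4,-4,+2], [+4,-4,+1], [+4,-1,-4], [-3,+5,-3], [+4,-4,+2]; they repeat the 4-cycle [[+4,-4,+1], [+4,-1,-4], [-3,+5,-3], [+4,-4,+2]].
step 9: apply [+4,-4,+1] → [12,-12,1]
step 10: apply [+4,-1,-4] → [16,-13,-3]
step 11: apply [-3,+5,-3] → [13,-8,-6]

[13,-8,-6]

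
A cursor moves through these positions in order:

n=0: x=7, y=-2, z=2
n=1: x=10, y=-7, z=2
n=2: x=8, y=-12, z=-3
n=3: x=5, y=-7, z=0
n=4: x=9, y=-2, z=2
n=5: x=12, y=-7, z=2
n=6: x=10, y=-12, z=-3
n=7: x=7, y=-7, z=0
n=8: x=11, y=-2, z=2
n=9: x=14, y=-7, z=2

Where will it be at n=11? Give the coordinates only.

x=9, y=-7, z=0

The moves between consecutive positions are (+3, -5, +0), (-2, -5, -5), (-3, +5, +3), (+4, +5, +2), (+3, -5, +0), (-2, -5, -5), (-3, +5, +3), (+4, +5, +2), (+3, -5, +0); they repeat the 4-cycle [(+3, -5, +0), (-2, -5, -5), (-3, +5, +3), (+4, +5, +2)].
step 10: apply (-2, -5, -5) → x=12, y=-12, z=-3
step 11: apply (-3, +5, +3) → x=9, y=-7, z=0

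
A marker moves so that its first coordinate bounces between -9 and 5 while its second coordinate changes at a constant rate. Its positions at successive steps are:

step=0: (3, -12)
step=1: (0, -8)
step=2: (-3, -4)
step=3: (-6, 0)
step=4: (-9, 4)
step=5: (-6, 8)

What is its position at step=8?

The first coordinate travels 3 per step and bounces off the walls at -9 and 5.
  step 6: -6 → -3
  step 7: -3 → 0
  step 8: 0 → 3
The second coordinate changes by +4 each step: at step 8 it is 20.

(3, 20)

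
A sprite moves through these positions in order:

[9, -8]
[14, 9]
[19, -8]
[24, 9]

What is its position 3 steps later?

The first coordinate changes by +5 each step, so at step 6 it is 9 + 6·(5) = 39.
The second coordinate repeats the cycle [-8, 9] with period 2; step 6 mod 2 = 0, giving -8.

[39, -8]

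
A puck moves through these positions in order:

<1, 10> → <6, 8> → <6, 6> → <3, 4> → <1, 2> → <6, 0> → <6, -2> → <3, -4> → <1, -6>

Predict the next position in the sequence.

First: cycles through 1, 6, 6, 3 every 4 steps. Step 9 lands at position 1 of the cycle → 6.
Second: linear, -2 per step → -8 at step 9.

<6, -8>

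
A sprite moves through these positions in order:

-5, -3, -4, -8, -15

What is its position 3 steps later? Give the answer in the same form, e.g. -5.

-54

Taking differences between consecutive positions: +2, -1, -4, -7. These grow by -3 each step.
step 5: -15 − 10 → -25
step 6: -25 − 13 → -38
step 7: -38 − 16 → -54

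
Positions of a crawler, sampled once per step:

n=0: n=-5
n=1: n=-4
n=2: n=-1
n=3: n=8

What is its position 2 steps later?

Step-to-step displacements: +1, +3, +9; each is 3× the previous.
step 4: 8 + 27 → n=35
step 5: 35 + 81 → n=116

n=116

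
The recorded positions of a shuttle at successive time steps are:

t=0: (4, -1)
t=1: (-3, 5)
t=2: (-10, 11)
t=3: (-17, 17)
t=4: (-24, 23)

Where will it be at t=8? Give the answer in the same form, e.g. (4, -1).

Each step adds (-7, +6) to the position.
step 5: (-24, 23) + (-7, +6) → (-31, 29)
step 6: (-31, 29) + (-7, +6) → (-38, 35)
step 7: (-38, 35) + (-7, +6) → (-45, 41)
step 8: (-45, 41) + (-7, +6) → (-52, 47)

(-52, 47)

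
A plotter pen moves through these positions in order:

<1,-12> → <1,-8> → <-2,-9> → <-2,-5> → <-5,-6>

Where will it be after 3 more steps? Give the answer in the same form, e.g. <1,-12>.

The moves between consecutive positions are <+0,+4>, <-3,-1>, <+0,+4>, <-3,-1>; they repeat the 2-cycle [<+0,+4>, <-3,-1>].
step 5: apply <+0,+4> → <-5,-2>
step 6: apply <-3,-1> → <-8,-3>
step 7: apply <+0,+4> → <-8,1>

<-8,1>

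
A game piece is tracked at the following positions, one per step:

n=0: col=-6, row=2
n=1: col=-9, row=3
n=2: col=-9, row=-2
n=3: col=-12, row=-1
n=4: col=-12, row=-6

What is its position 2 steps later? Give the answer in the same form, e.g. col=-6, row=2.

Step-to-step displacements: (-3, +1), (+0, -5), (-3, +1), (+0, -5) — a repeating cycle of length 2.
step 5: apply (-3, +1) → col=-15, row=-5
step 6: apply (+0, -5) → col=-15, row=-10

col=-15, row=-10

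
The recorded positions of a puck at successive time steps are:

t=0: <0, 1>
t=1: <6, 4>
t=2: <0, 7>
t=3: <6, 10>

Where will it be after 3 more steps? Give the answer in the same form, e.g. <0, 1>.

<0, 19>

The first coordinate repeats the cycle [0, 6] with period 2; step 6 mod 2 = 0, giving 0.
The second coordinate changes by +3 each step, so at step 6 it is 1 + 6·(3) = 19.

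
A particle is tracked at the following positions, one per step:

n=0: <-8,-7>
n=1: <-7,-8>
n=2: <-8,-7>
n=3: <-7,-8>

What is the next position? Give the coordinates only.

<-8,-7>

Step-to-step displacements: <+1,-1>, <-1,+1>, <+1,-1>; each is -1× the previous.
step 4: <-7,-8> + <-1,+1> → <-8,-7>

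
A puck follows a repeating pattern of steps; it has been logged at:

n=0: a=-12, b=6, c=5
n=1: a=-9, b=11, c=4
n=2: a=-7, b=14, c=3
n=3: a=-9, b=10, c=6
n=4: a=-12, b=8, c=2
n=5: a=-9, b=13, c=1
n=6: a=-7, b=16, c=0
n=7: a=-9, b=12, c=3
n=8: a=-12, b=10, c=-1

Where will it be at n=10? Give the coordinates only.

The moves between consecutive positions are (+3, +5, -1), (+2, +3, -1), (-2, -4, +3), (-3, -2, -4), (+3, +5, -1), (+2, +3, -1), (-2, -4, +3), (-3, -2, -4); they repeat the 4-cycle [(+3, +5, -1), (+2, +3, -1), (-2, -4, +3), (-3, -2, -4)].
step 9: apply (+3, +5, -1) → a=-9, b=15, c=-2
step 10: apply (+2, +3, -1) → a=-7, b=18, c=-3

a=-7, b=18, c=-3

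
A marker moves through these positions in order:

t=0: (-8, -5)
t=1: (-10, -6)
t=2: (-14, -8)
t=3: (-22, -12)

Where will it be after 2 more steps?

Consecutive displacements (-2, -1), (-4, -2), (-8, -4) scale by a factor of 2 each step.
step 4: (-22, -12) + (-16, -8) → (-38, -20)
step 5: (-38, -20) + (-32, -16) → (-70, -36)

(-70, -36)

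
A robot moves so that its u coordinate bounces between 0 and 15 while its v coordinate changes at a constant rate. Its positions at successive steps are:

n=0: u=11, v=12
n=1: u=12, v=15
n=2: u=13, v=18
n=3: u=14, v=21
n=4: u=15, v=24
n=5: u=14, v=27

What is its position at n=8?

The u coordinate reflects between 0 and 15, moving 1 per step.
  step 6: 14 → 13
  step 7: 13 → 12
  step 8: 12 → 11
The v coordinate changes by +3 each step: at step 8 it is 36.

u=11, v=36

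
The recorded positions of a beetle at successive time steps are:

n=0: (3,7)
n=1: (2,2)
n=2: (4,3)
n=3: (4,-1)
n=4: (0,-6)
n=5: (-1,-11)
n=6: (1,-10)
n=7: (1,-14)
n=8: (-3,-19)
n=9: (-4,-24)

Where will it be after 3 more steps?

(-6,-32)

Differencing gives (-1,-5), (+2,+1), (+0,-4), (-4,-5), (-1,-5), (+2,+1), (+0,-4), (-4,-5), (-1,-5). This is the pattern (-1,-5), (+2,+1), (+0,-4), (-4,-5) repeated.
step 10: apply (+2,+1) → (-2,-23)
step 11: apply (+0,-4) → (-2,-27)
step 12: apply (-4,-5) → (-6,-32)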